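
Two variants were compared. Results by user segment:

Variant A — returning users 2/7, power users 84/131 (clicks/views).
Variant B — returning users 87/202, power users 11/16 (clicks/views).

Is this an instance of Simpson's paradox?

Returning users: Variant A 2/7 = 28.6%, Variant B 87/202 = 43.1% → Variant B
Power users: Variant A 84/131 = 64.1%, Variant B 11/16 = 68.8% → Variant B
Overall: Variant A 86/138 = 62.3%, Variant B 98/218 = 45.0% → Variant A
Variant B wins each user group but Variant A wins overall — the comparison reverses. Variant B's views skew toward returning users, which has a lower base rate.

Yes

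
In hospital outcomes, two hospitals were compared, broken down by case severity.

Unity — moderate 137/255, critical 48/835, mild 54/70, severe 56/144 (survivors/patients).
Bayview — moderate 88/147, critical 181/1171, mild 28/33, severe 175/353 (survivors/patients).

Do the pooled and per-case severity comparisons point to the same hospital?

Moderate: Unity 137/255 = 53.7%, Bayview 88/147 = 59.9% → Bayview
Critical: Unity 48/835 = 5.7%, Bayview 181/1171 = 15.5% → Bayview
Mild: Unity 54/70 = 77.1%, Bayview 28/33 = 84.8% → Bayview
Severe: Unity 56/144 = 38.9%, Bayview 175/353 = 49.6% → Bayview
Overall: Unity 295/1304 = 22.6%, Bayview 472/1704 = 27.7% → Bayview
Bayview wins overall and in every case group — no reversal.

Yes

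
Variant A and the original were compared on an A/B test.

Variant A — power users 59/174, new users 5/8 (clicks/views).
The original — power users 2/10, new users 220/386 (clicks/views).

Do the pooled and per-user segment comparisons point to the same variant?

Power users: Variant A 59/174 = 33.9%, the original 2/10 = 20.0% → Variant A
New users: Variant A 5/8 = 62.5%, the original 220/386 = 57.0% → Variant A
Overall: Variant A 64/182 = 35.2%, the original 222/396 = 56.1% → the original
Variant A wins each user group but the original wins overall — the comparison reverses. Variant A's views skew toward power users, which has a lower base rate.

No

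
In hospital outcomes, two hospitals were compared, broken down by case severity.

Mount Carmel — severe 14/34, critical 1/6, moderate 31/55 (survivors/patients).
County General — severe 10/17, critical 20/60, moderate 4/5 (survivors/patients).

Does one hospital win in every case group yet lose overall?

Severe: Mount Carmel 14/34 = 41.2%, County General 10/17 = 58.8% → County General
Critical: Mount Carmel 1/6 = 16.7%, County General 20/60 = 33.3% → County General
Moderate: Mount Carmel 31/55 = 56.4%, County General 4/5 = 80.0% → County General
Overall: Mount Carmel 46/95 = 48.4%, County General 34/82 = 41.5% → Mount Carmel
County General wins each case group but Mount Carmel wins overall — the comparison reverses. County General's patients skew toward critical, which has a lower base rate.

Yes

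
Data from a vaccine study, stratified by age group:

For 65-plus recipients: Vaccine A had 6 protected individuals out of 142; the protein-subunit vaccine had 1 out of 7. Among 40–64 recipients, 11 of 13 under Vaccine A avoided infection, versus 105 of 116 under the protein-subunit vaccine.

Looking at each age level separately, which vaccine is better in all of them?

65-plus: Vaccine A 6/142 = 4.2%, the protein-subunit vaccine 1/7 = 14.3% → the protein-subunit vaccine
40–64: Vaccine A 11/13 = 84.6%, the protein-subunit vaccine 105/116 = 90.5% → the protein-subunit vaccine
The protein-subunit vaccine has the higher rate in both groups.

the protein-subunit vaccine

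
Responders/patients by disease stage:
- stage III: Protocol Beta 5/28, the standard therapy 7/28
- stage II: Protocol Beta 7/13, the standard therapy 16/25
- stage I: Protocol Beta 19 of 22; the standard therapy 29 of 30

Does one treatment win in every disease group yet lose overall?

Stage III: Protocol Beta 5/28 = 17.9%, the standard therapy 7/28 = 25.0% → the standard therapy
Stage II: Protocol Beta 7/13 = 53.8%, the standard therapy 16/25 = 64.0% → the standard therapy
Stage I: Protocol Beta 19/22 = 86.4%, the standard therapy 29/30 = 96.7% → the standard therapy
Overall: Protocol Beta 31/63 = 49.2%, the standard therapy 52/83 = 62.7% → the standard therapy
The standard therapy wins overall and in every disease group — no reversal.

No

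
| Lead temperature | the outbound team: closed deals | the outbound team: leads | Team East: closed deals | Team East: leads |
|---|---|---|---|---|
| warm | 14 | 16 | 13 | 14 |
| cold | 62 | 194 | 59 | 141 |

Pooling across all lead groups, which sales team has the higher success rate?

Team East

Warm: the outbound team 14/16 = 87.5%, Team East 13/14 = 92.9% → Team East
Cold: the outbound team 62/194 = 32.0%, Team East 59/141 = 41.8% → Team East
Overall: the outbound team 76/210 = 36.2%, Team East 72/155 = 46.5% → Team East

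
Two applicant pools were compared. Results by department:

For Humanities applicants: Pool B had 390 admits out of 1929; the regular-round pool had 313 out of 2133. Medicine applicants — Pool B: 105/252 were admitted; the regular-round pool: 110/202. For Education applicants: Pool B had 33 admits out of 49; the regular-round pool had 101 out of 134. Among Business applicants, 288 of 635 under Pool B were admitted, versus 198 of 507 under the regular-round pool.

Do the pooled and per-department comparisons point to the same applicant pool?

Humanities: Pool B 390/1929 = 20.2%, the regular-round pool 313/2133 = 14.7% → Pool B
Medicine: Pool B 105/252 = 41.7%, the regular-round pool 110/202 = 54.5% → the regular-round pool
Education: Pool B 33/49 = 67.3%, the regular-round pool 101/134 = 75.4% → the regular-round pool
Business: Pool B 288/635 = 45.4%, the regular-round pool 198/507 = 39.1% → Pool B
Overall: Pool B 816/2865 = 28.5%, the regular-round pool 722/2976 = 24.3% → Pool B
Neither sweeps: Pool B wins 2 of 4 groups, the regular-round pool wins 2. Pool B wins overall but not every group — no Simpson reversal.

No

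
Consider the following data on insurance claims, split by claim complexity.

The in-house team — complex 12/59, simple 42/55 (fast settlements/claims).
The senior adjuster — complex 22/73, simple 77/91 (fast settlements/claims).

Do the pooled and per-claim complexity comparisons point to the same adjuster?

Yes

Complex: the in-house team 12/59 = 20.3%, the senior adjuster 22/73 = 30.1% → the senior adjuster
Simple: the in-house team 42/55 = 76.4%, the senior adjuster 77/91 = 84.6% → the senior adjuster
Overall: the in-house team 54/114 = 47.4%, the senior adjuster 99/164 = 60.4% → the senior adjuster
The senior adjuster wins overall and in every claim group — no reversal.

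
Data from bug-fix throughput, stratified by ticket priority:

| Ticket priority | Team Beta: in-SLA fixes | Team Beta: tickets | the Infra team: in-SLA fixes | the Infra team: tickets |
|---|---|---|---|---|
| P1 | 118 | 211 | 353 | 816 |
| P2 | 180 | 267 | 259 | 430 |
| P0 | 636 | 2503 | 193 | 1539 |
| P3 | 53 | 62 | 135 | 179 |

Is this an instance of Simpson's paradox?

P1: Team Beta 118/211 = 55.9%, the Infra team 353/816 = 43.3% → Team Beta
P2: Team Beta 180/267 = 67.4%, the Infra team 259/430 = 60.2% → Team Beta
P0: Team Beta 636/2503 = 25.4%, the Infra team 193/1539 = 12.5% → Team Beta
P3: Team Beta 53/62 = 85.5%, the Infra team 135/179 = 75.4% → Team Beta
Overall: Team Beta 987/3043 = 32.4%, the Infra team 940/2964 = 31.7% → Team Beta
Team Beta wins overall and in every ticket group — no reversal.

No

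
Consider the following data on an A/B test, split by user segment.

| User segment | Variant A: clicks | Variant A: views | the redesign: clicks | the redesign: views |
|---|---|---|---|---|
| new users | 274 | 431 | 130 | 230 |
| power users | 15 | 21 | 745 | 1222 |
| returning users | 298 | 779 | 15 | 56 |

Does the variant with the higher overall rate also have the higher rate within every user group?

New users: Variant A 274/431 = 63.6%, the redesign 130/230 = 56.5% → Variant A
Power users: Variant A 15/21 = 71.4%, the redesign 745/1222 = 61.0% → Variant A
Returning users: Variant A 298/779 = 38.3%, the redesign 15/56 = 26.8% → Variant A
Overall: Variant A 587/1231 = 47.7%, the redesign 890/1508 = 59.0% → the redesign
Variant A wins each user group but the redesign wins overall — the comparison reverses. Variant A's views skew toward returning users, which has a lower base rate.

No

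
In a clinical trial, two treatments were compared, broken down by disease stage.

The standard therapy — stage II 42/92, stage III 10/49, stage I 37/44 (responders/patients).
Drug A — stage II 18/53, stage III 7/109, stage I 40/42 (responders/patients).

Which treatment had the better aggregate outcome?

Stage II: the standard therapy 42/92 = 45.7%, Drug A 18/53 = 34.0% → the standard therapy
Stage III: the standard therapy 10/49 = 20.4%, Drug A 7/109 = 6.4% → the standard therapy
Stage I: the standard therapy 37/44 = 84.1%, Drug A 40/42 = 95.2% → Drug A
Overall: the standard therapy 89/185 = 48.1%, Drug A 65/204 = 31.9% → the standard therapy
(Neither sweeps every disease group, but the standard therapy has the higher pooled rate.)

the standard therapy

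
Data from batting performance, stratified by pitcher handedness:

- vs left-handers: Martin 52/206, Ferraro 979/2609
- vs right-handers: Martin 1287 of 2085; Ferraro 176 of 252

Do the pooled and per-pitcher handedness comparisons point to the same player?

Vs left-handers: Martin 52/206 = 25.2%, Ferraro 979/2609 = 37.5% → Ferraro
Vs right-handers: Martin 1287/2085 = 61.7%, Ferraro 176/252 = 69.8% → Ferraro
Overall: Martin 1339/2291 = 58.4%, Ferraro 1155/2861 = 40.4% → Martin
Ferraro wins each pitcher group but Martin wins overall — the comparison reverses. Ferraro's at-bats skew toward vs left-handers, which has a lower base rate.

No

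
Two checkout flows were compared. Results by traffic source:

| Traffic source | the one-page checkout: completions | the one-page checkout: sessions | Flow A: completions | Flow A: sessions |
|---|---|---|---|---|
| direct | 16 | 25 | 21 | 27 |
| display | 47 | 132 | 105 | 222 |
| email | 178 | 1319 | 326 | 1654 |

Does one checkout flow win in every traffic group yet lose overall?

Direct: the one-page checkout 16/25 = 64.0%, Flow A 21/27 = 77.8% → Flow A
Display: the one-page checkout 47/132 = 35.6%, Flow A 105/222 = 47.3% → Flow A
Email: the one-page checkout 178/1319 = 13.5%, Flow A 326/1654 = 19.7% → Flow A
Overall: the one-page checkout 241/1476 = 16.3%, Flow A 452/1903 = 23.8% → Flow A
Flow A wins overall and in every traffic group — no reversal.

No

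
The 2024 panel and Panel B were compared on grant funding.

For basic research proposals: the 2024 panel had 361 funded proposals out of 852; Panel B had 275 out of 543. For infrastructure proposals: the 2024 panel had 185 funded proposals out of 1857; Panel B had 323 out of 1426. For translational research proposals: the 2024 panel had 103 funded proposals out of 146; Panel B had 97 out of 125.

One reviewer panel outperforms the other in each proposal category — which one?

Panel B

Basic research: the 2024 panel 361/852 = 42.4%, Panel B 275/543 = 50.6% → Panel B
Infrastructure: the 2024 panel 185/1857 = 10.0%, Panel B 323/1426 = 22.7% → Panel B
Translational research: the 2024 panel 103/146 = 70.5%, Panel B 97/125 = 77.6% → Panel B
Panel B has the higher rate in all 3 groups.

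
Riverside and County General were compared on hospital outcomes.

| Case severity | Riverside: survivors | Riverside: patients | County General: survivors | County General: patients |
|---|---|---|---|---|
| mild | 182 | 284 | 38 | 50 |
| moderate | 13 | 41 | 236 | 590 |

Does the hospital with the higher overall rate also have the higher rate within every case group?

Mild: Riverside 182/284 = 64.1%, County General 38/50 = 76.0% → County General
Moderate: Riverside 13/41 = 31.7%, County General 236/590 = 40.0% → County General
Overall: Riverside 195/325 = 60.0%, County General 274/640 = 42.8% → Riverside
County General wins each case group but Riverside wins overall — the comparison reverses. County General's patients skew toward moderate, which has a lower base rate.

No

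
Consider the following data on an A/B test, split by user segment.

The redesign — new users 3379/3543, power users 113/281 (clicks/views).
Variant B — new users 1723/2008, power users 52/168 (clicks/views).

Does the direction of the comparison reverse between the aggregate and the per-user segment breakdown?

No

New users: the redesign 3379/3543 = 95.4%, Variant B 1723/2008 = 85.8% → the redesign
Power users: the redesign 113/281 = 40.2%, Variant B 52/168 = 31.0% → the redesign
Overall: the redesign 3492/3824 = 91.3%, Variant B 1775/2176 = 81.6% → the redesign
The redesign wins overall and in every user group — no reversal.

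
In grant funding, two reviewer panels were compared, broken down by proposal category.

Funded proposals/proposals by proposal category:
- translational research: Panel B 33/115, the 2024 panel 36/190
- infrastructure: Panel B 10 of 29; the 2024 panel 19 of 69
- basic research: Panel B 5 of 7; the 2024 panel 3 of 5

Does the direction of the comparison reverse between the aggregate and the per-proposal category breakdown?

Translational research: Panel B 33/115 = 28.7%, the 2024 panel 36/190 = 18.9% → Panel B
Infrastructure: Panel B 10/29 = 34.5%, the 2024 panel 19/69 = 27.5% → Panel B
Basic research: Panel B 5/7 = 71.4%, the 2024 panel 3/5 = 60.0% → Panel B
Overall: Panel B 48/151 = 31.8%, the 2024 panel 58/264 = 22.0% → Panel B
Panel B wins overall and in every proposal group — no reversal.

No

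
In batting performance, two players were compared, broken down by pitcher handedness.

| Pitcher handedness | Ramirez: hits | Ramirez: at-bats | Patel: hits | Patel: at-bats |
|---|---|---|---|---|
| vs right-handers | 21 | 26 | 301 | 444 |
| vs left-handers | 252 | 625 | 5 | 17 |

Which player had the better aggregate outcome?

Vs right-handers: Ramirez 21/26 = 80.8%, Patel 301/444 = 67.8% → Ramirez
Vs left-handers: Ramirez 252/625 = 40.3%, Patel 5/17 = 29.4% → Ramirez
Overall: Ramirez 273/651 = 41.9%, Patel 306/461 = 66.4% → Patel
(Ramirez wins every pitcher group but Patel wins overall — Ramirez's at-bats skew toward the low-rate vs left-handers group.)

Patel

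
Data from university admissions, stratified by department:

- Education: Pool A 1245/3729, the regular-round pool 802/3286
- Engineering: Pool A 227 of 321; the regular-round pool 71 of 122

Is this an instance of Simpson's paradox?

No

Education: Pool A 1245/3729 = 33.4%, the regular-round pool 802/3286 = 24.4% → Pool A
Engineering: Pool A 227/321 = 70.7%, the regular-round pool 71/122 = 58.2% → Pool A
Overall: Pool A 1472/4050 = 36.3%, the regular-round pool 873/3408 = 25.6% → Pool A
Pool A wins overall and in every department group — no reversal.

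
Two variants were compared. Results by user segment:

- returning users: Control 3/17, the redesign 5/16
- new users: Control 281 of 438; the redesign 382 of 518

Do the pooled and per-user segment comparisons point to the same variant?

Yes

Returning users: Control 3/17 = 17.6%, the redesign 5/16 = 31.2% → the redesign
New users: Control 281/438 = 64.2%, the redesign 382/518 = 73.7% → the redesign
Overall: Control 284/455 = 62.4%, the redesign 387/534 = 72.5% → the redesign
The redesign wins overall and in every user group — no reversal.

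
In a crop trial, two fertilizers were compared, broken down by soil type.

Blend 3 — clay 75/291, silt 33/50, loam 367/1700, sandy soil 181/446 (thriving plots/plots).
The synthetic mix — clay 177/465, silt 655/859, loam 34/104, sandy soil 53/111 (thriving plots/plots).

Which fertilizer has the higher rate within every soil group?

the synthetic mix

Clay: Blend 3 75/291 = 25.8%, the synthetic mix 177/465 = 38.1% → the synthetic mix
Silt: Blend 3 33/50 = 66.0%, the synthetic mix 655/859 = 76.3% → the synthetic mix
Loam: Blend 3 367/1700 = 21.6%, the synthetic mix 34/104 = 32.7% → the synthetic mix
Sandy soil: Blend 3 181/446 = 40.6%, the synthetic mix 53/111 = 47.7% → the synthetic mix
The synthetic mix has the higher rate in all 4 groups.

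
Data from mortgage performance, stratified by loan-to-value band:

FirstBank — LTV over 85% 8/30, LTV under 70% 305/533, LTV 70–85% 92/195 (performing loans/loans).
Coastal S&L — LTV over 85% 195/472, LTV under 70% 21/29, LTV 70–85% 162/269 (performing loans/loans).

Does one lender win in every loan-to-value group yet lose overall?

LTV over 85%: FirstBank 8/30 = 26.7%, Coastal S&L 195/472 = 41.3% → Coastal S&L
LTV under 70%: FirstBank 305/533 = 57.2%, Coastal S&L 21/29 = 72.4% → Coastal S&L
LTV 70–85%: FirstBank 92/195 = 47.2%, Coastal S&L 162/269 = 60.2% → Coastal S&L
Overall: FirstBank 405/758 = 53.4%, Coastal S&L 378/770 = 49.1% → FirstBank
Coastal S&L wins each loan-to-value group but FirstBank wins overall — the comparison reverses. Coastal S&L's loans skew toward LTV over 85%, which has a lower base rate.

Yes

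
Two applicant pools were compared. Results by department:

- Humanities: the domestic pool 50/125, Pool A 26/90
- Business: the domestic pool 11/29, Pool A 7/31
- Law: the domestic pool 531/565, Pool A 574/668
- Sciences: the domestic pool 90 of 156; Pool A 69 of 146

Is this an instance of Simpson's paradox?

Humanities: the domestic pool 50/125 = 40.0%, Pool A 26/90 = 28.9% → the domestic pool
Business: the domestic pool 11/29 = 37.9%, Pool A 7/31 = 22.6% → the domestic pool
Law: the domestic pool 531/565 = 94.0%, Pool A 574/668 = 85.9% → the domestic pool
Sciences: the domestic pool 90/156 = 57.7%, Pool A 69/146 = 47.3% → the domestic pool
Overall: the domestic pool 682/875 = 77.9%, Pool A 676/935 = 72.3% → the domestic pool
The domestic pool wins overall and in every department group — no reversal.

No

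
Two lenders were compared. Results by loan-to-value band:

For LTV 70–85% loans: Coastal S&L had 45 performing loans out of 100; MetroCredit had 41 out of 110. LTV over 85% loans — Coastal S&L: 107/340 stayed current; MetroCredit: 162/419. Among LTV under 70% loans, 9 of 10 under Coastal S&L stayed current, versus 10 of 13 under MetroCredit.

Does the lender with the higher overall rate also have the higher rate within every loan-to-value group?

No

LTV 70–85%: Coastal S&L 45/100 = 45.0%, MetroCredit 41/110 = 37.3% → Coastal S&L
LTV over 85%: Coastal S&L 107/340 = 31.5%, MetroCredit 162/419 = 38.7% → MetroCredit
LTV under 70%: Coastal S&L 9/10 = 90.0%, MetroCredit 10/13 = 76.9% → Coastal S&L
Overall: Coastal S&L 161/450 = 35.8%, MetroCredit 213/542 = 39.3% → MetroCredit
Neither sweeps: Coastal S&L wins 2 of 3 groups, MetroCredit wins 1. MetroCredit wins overall but not every group — no Simpson reversal.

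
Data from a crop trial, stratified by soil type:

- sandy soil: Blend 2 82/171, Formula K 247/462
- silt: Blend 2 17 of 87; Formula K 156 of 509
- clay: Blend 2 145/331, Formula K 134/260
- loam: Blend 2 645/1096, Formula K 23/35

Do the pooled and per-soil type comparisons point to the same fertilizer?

Sandy soil: Blend 2 82/171 = 48.0%, Formula K 247/462 = 53.5% → Formula K
Silt: Blend 2 17/87 = 19.5%, Formula K 156/509 = 30.6% → Formula K
Clay: Blend 2 145/331 = 43.8%, Formula K 134/260 = 51.5% → Formula K
Loam: Blend 2 645/1096 = 58.9%, Formula K 23/35 = 65.7% → Formula K
Overall: Blend 2 889/1685 = 52.8%, Formula K 560/1266 = 44.2% → Blend 2
Formula K wins each soil group but Blend 2 wins overall — the comparison reverses. Formula K's plots skew toward silt, which has a lower base rate.

No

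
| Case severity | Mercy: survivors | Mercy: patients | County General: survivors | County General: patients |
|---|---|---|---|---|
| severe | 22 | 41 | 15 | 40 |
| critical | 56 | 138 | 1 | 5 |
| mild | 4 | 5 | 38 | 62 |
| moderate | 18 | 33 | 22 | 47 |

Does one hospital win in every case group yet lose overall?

Severe: Mercy 22/41 = 53.7%, County General 15/40 = 37.5% → Mercy
Critical: Mercy 56/138 = 40.6%, County General 1/5 = 20.0% → Mercy
Mild: Mercy 4/5 = 80.0%, County General 38/62 = 61.3% → Mercy
Moderate: Mercy 18/33 = 54.5%, County General 22/47 = 46.8% → Mercy
Overall: Mercy 100/217 = 46.1%, County General 76/154 = 49.4% → County General
Mercy wins each case group but County General wins overall — the comparison reverses. Mercy's patients skew toward critical, which has a lower base rate.

Yes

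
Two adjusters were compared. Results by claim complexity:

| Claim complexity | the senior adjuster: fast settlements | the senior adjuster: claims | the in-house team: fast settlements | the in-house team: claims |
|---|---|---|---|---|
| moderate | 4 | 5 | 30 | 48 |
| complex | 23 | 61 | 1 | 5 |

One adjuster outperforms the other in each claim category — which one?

Moderate: the senior adjuster 4/5 = 80.0%, the in-house team 30/48 = 62.5% → the senior adjuster
Complex: the senior adjuster 23/61 = 37.7%, the in-house team 1/5 = 20.0% → the senior adjuster
The senior adjuster has the higher rate in both groups.

the senior adjuster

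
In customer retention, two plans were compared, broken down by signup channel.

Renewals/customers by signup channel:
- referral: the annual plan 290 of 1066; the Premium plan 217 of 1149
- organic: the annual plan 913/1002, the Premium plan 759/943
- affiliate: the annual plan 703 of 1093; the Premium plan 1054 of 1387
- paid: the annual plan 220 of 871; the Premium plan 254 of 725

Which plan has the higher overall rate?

Referral: the annual plan 290/1066 = 27.2%, the Premium plan 217/1149 = 18.9% → the annual plan
Organic: the annual plan 913/1002 = 91.1%, the Premium plan 759/943 = 80.5% → the annual plan
Affiliate: the annual plan 703/1093 = 64.3%, the Premium plan 1054/1387 = 76.0% → the Premium plan
Paid: the annual plan 220/871 = 25.3%, the Premium plan 254/725 = 35.0% → the Premium plan
Overall: the annual plan 2126/4032 = 52.7%, the Premium plan 2284/4204 = 54.3% → the Premium plan
(Neither sweeps every signup group, but the Premium plan has the higher pooled rate.)

the Premium plan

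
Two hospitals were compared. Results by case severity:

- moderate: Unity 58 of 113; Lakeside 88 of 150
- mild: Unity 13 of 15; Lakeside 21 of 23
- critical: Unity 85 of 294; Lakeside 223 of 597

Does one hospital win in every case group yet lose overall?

Moderate: Unity 58/113 = 51.3%, Lakeside 88/150 = 58.7% → Lakeside
Mild: Unity 13/15 = 86.7%, Lakeside 21/23 = 91.3% → Lakeside
Critical: Unity 85/294 = 28.9%, Lakeside 223/597 = 37.4% → Lakeside
Overall: Unity 156/422 = 37.0%, Lakeside 332/770 = 43.1% → Lakeside
Lakeside wins overall and in every case group — no reversal.

No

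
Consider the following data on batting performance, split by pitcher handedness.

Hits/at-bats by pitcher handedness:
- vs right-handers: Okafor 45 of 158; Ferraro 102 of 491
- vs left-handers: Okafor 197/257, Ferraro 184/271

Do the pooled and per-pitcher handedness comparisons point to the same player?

Vs right-handers: Okafor 45/158 = 28.5%, Ferraro 102/491 = 20.8% → Okafor
Vs left-handers: Okafor 197/257 = 76.7%, Ferraro 184/271 = 67.9% → Okafor
Overall: Okafor 242/415 = 58.3%, Ferraro 286/762 = 37.5% → Okafor
Okafor wins overall and in every pitcher group — no reversal.

Yes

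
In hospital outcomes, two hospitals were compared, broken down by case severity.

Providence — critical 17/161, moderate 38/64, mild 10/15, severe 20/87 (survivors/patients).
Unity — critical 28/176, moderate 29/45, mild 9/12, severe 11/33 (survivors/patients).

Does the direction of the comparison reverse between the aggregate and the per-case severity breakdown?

Critical: Providence 17/161 = 10.6%, Unity 28/176 = 15.9% → Unity
Moderate: Providence 38/64 = 59.4%, Unity 29/45 = 64.4% → Unity
Mild: Providence 10/15 = 66.7%, Unity 9/12 = 75.0% → Unity
Severe: Providence 20/87 = 23.0%, Unity 11/33 = 33.3% → Unity
Overall: Providence 85/327 = 26.0%, Unity 77/266 = 28.9% → Unity
Unity wins overall and in every case group — no reversal.

No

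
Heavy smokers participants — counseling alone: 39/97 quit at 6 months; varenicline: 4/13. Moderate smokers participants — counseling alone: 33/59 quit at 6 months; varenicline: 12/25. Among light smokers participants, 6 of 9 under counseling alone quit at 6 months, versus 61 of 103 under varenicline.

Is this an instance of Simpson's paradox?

Heavy smokers: counseling alone 39/97 = 40.2%, varenicline 4/13 = 30.8% → counseling alone
Moderate smokers: counseling alone 33/59 = 55.9%, varenicline 12/25 = 48.0% → counseling alone
Light smokers: counseling alone 6/9 = 66.7%, varenicline 61/103 = 59.2% → counseling alone
Overall: counseling alone 78/165 = 47.3%, varenicline 77/141 = 54.6% → varenicline
Counseling alone wins each dependence group but varenicline wins overall — the comparison reverses. Counseling alone's participants skew toward heavy smokers, which has a lower base rate.

Yes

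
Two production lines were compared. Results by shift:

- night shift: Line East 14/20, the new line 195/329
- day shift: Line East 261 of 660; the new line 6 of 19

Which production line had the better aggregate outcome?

Night shift: Line East 14/20 = 70.0%, the new line 195/329 = 59.3% → Line East
Day shift: Line East 261/660 = 39.5%, the new line 6/19 = 31.6% → Line East
Overall: Line East 275/680 = 40.4%, the new line 201/348 = 57.8% → the new line
(Line East wins every shift group but the new line wins overall — Line East's units skew toward the low-rate day shift group.)

the new line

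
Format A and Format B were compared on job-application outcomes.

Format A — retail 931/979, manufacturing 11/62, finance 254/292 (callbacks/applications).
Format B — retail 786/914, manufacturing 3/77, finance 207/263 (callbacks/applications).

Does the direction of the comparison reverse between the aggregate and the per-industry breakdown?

No

Retail: Format A 931/979 = 95.1%, Format B 786/914 = 86.0% → Format A
Manufacturing: Format A 11/62 = 17.7%, Format B 3/77 = 3.9% → Format A
Finance: Format A 254/292 = 87.0%, Format B 207/263 = 78.7% → Format A
Overall: Format A 1196/1333 = 89.7%, Format B 996/1254 = 79.4% → Format A
Format A wins overall and in every industry group — no reversal.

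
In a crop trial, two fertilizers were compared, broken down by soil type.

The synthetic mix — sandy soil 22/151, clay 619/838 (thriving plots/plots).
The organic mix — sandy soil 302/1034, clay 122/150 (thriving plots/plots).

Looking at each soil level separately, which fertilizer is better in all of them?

the organic mix

Sandy soil: the synthetic mix 22/151 = 14.6%, the organic mix 302/1034 = 29.2% → the organic mix
Clay: the synthetic mix 619/838 = 73.9%, the organic mix 122/150 = 81.3% → the organic mix
The organic mix has the higher rate in both groups.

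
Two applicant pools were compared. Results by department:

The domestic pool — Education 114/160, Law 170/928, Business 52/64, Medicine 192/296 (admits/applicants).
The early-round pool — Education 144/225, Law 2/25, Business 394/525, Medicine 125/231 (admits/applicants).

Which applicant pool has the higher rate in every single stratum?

Education: the domestic pool 114/160 = 71.2%, the early-round pool 144/225 = 64.0% → the domestic pool
Law: the domestic pool 170/928 = 18.3%, the early-round pool 2/25 = 8.0% → the domestic pool
Business: the domestic pool 52/64 = 81.2%, the early-round pool 394/525 = 75.0% → the domestic pool
Medicine: the domestic pool 192/296 = 64.9%, the early-round pool 125/231 = 54.1% → the domestic pool
The domestic pool has the higher rate in all 4 groups.

the domestic pool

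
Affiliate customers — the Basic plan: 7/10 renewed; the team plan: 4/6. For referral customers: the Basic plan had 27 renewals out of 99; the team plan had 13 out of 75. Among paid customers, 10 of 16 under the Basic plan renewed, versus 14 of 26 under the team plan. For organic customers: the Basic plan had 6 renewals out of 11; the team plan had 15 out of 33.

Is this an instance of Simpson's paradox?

Affiliate: the Basic plan 7/10 = 70.0%, the team plan 4/6 = 66.7% → the Basic plan
Referral: the Basic plan 27/99 = 27.3%, the team plan 13/75 = 17.3% → the Basic plan
Paid: the Basic plan 10/16 = 62.5%, the team plan 14/26 = 53.8% → the Basic plan
Organic: the Basic plan 6/11 = 54.5%, the team plan 15/33 = 45.5% → the Basic plan
Overall: the Basic plan 50/136 = 36.8%, the team plan 46/140 = 32.9% → the Basic plan
The Basic plan wins overall and in every signup group — no reversal.

No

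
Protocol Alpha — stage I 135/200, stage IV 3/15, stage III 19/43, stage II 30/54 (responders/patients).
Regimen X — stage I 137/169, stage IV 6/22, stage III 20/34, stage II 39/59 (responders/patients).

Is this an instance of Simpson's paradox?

Stage I: Protocol Alpha 135/200 = 67.5%, Regimen X 137/169 = 81.1% → Regimen X
Stage IV: Protocol Alpha 3/15 = 20.0%, Regimen X 6/22 = 27.3% → Regimen X
Stage III: Protocol Alpha 19/43 = 44.2%, Regimen X 20/34 = 58.8% → Regimen X
Stage II: Protocol Alpha 30/54 = 55.6%, Regimen X 39/59 = 66.1% → Regimen X
Overall: Protocol Alpha 187/312 = 59.9%, Regimen X 202/284 = 71.1% → Regimen X
Regimen X wins overall and in every disease group — no reversal.

No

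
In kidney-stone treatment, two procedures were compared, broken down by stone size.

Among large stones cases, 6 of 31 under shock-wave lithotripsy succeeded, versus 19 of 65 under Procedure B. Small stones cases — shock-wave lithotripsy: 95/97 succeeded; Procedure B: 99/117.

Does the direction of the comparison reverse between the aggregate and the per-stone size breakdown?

Large stones: shock-wave lithotripsy 6/31 = 19.4%, Procedure B 19/65 = 29.2% → Procedure B
Small stones: shock-wave lithotripsy 95/97 = 97.9%, Procedure B 99/117 = 84.6% → shock-wave lithotripsy
Overall: shock-wave lithotripsy 101/128 = 78.9%, Procedure B 118/182 = 64.8% → shock-wave lithotripsy
Neither sweeps: shock-wave lithotripsy wins 1 of 2 groups, Procedure B wins 1. Shock-wave lithotripsy wins overall but not every group — no Simpson reversal.

No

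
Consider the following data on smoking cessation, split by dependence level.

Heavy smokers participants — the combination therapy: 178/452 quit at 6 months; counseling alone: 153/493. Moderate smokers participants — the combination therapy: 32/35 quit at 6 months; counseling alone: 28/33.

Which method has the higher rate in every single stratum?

Heavy smokers: the combination therapy 178/452 = 39.4%, counseling alone 153/493 = 31.0% → the combination therapy
Moderate smokers: the combination therapy 32/35 = 91.4%, counseling alone 28/33 = 84.8% → the combination therapy
The combination therapy has the higher rate in both groups.

the combination therapy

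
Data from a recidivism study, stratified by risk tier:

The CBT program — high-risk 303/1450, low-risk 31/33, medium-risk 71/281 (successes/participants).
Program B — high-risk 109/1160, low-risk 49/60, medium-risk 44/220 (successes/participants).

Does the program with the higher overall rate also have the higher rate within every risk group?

High-risk: the CBT program 303/1450 = 20.9%, Program B 109/1160 = 9.4% → the CBT program
Low-risk: the CBT program 31/33 = 93.9%, Program B 49/60 = 81.7% → the CBT program
Medium-risk: the CBT program 71/281 = 25.3%, Program B 44/220 = 20.0% → the CBT program
Overall: the CBT program 405/1764 = 23.0%, Program B 202/1440 = 14.0% → the CBT program
The CBT program wins overall and in every risk group — no reversal.

Yes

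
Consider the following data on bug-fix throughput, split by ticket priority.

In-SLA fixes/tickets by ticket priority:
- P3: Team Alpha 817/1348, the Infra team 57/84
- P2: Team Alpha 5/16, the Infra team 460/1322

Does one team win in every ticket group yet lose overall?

P3: Team Alpha 817/1348 = 60.6%, the Infra team 57/84 = 67.9% → the Infra team
P2: Team Alpha 5/16 = 31.2%, the Infra team 460/1322 = 34.8% → the Infra team
Overall: Team Alpha 822/1364 = 60.3%, the Infra team 517/1406 = 36.8% → Team Alpha
The Infra team wins each ticket group but Team Alpha wins overall — the comparison reverses. The Infra team's tickets skew toward P2, which has a lower base rate.

Yes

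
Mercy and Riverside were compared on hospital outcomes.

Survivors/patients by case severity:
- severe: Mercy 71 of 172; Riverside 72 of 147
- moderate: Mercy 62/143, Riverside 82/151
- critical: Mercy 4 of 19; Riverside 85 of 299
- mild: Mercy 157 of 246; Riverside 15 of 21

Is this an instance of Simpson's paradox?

Severe: Mercy 71/172 = 41.3%, Riverside 72/147 = 49.0% → Riverside
Moderate: Mercy 62/143 = 43.4%, Riverside 82/151 = 54.3% → Riverside
Critical: Mercy 4/19 = 21.1%, Riverside 85/299 = 28.4% → Riverside
Mild: Mercy 157/246 = 63.8%, Riverside 15/21 = 71.4% → Riverside
Overall: Mercy 294/580 = 50.7%, Riverside 254/618 = 41.1% → Mercy
Riverside wins each case group but Mercy wins overall — the comparison reverses. Riverside's patients skew toward critical, which has a lower base rate.

Yes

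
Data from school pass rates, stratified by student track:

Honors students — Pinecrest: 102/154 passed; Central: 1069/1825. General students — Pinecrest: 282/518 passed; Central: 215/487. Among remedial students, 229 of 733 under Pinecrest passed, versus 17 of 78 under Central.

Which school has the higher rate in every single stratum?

Honors: Pinecrest 102/154 = 66.2%, Central 1069/1825 = 58.6% → Pinecrest
General: Pinecrest 282/518 = 54.4%, Central 215/487 = 44.1% → Pinecrest
Remedial: Pinecrest 229/733 = 31.2%, Central 17/78 = 21.8% → Pinecrest
Pinecrest has the higher rate in all 3 groups.

Pinecrest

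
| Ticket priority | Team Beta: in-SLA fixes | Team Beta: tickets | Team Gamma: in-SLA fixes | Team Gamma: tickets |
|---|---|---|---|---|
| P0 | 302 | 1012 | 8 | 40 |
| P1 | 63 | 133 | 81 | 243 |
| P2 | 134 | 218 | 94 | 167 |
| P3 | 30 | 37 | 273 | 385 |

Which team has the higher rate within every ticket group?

P0: Team Beta 302/1012 = 29.8%, Team Gamma 8/40 = 20.0% → Team Beta
P1: Team Beta 63/133 = 47.4%, Team Gamma 81/243 = 33.3% → Team Beta
P2: Team Beta 134/218 = 61.5%, Team Gamma 94/167 = 56.3% → Team Beta
P3: Team Beta 30/37 = 81.1%, Team Gamma 273/385 = 70.9% → Team Beta
Team Beta has the higher rate in all 4 groups.

Team Beta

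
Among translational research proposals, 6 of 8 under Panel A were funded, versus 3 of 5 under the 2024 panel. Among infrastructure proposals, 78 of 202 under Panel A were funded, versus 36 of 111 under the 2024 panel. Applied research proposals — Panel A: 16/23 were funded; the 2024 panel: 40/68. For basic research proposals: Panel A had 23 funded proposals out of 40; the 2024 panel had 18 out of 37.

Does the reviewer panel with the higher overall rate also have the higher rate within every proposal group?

Yes

Translational research: Panel A 6/8 = 75.0%, the 2024 panel 3/5 = 60.0% → Panel A
Infrastructure: Panel A 78/202 = 38.6%, the 2024 panel 36/111 = 32.4% → Panel A
Applied research: Panel A 16/23 = 69.6%, the 2024 panel 40/68 = 58.8% → Panel A
Basic research: Panel A 23/40 = 57.5%, the 2024 panel 18/37 = 48.6% → Panel A
Overall: Panel A 123/273 = 45.1%, the 2024 panel 97/221 = 43.9% → Panel A
Panel A wins overall and in every proposal group — no reversal.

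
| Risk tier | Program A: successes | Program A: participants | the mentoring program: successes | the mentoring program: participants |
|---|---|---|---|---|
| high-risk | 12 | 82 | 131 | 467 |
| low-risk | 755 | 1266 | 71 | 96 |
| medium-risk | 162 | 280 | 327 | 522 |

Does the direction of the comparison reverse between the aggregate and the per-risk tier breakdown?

High-risk: Program A 12/82 = 14.6%, the mentoring program 131/467 = 28.1% → the mentoring program
Low-risk: Program A 755/1266 = 59.6%, the mentoring program 71/96 = 74.0% → the mentoring program
Medium-risk: Program A 162/280 = 57.9%, the mentoring program 327/522 = 62.6% → the mentoring program
Overall: Program A 929/1628 = 57.1%, the mentoring program 529/1085 = 48.8% → Program A
The mentoring program wins each risk group but Program A wins overall — the comparison reverses. The mentoring program's participants skew toward high-risk, which has a lower base rate.

Yes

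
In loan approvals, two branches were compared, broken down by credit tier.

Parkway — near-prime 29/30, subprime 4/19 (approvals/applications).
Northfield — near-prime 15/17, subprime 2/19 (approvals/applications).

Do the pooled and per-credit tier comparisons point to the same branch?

Yes

Near-prime: Parkway 29/30 = 96.7%, Northfield 15/17 = 88.2% → Parkway
Subprime: Parkway 4/19 = 21.1%, Northfield 2/19 = 10.5% → Parkway
Overall: Parkway 33/49 = 67.3%, Northfield 17/36 = 47.2% → Parkway
Parkway wins overall and in every credit group — no reversal.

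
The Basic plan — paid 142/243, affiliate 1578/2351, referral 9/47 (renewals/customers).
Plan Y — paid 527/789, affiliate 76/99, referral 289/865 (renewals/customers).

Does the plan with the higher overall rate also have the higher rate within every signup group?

No

Paid: the Basic plan 142/243 = 58.4%, Plan Y 527/789 = 66.8% → Plan Y
Affiliate: the Basic plan 1578/2351 = 67.1%, Plan Y 76/99 = 76.8% → Plan Y
Referral: the Basic plan 9/47 = 19.1%, Plan Y 289/865 = 33.4% → Plan Y
Overall: the Basic plan 1729/2641 = 65.5%, Plan Y 892/1753 = 50.9% → the Basic plan
Plan Y wins each signup group but the Basic plan wins overall — the comparison reverses. Plan Y's customers skew toward referral, which has a lower base rate.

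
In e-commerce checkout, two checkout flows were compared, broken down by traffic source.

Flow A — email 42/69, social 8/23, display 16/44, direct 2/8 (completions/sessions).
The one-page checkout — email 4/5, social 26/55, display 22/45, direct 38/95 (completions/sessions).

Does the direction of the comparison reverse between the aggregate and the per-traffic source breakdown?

Email: Flow A 42/69 = 60.9%, the one-page checkout 4/5 = 80.0% → the one-page checkout
Social: Flow A 8/23 = 34.8%, the one-page checkout 26/55 = 47.3% → the one-page checkout
Display: Flow A 16/44 = 36.4%, the one-page checkout 22/45 = 48.9% → the one-page checkout
Direct: Flow A 2/8 = 25.0%, the one-page checkout 38/95 = 40.0% → the one-page checkout
Overall: Flow A 68/144 = 47.2%, the one-page checkout 90/200 = 45.0% → Flow A
The one-page checkout wins each traffic group but Flow A wins overall — the comparison reverses. The one-page checkout's sessions skew toward direct, which has a lower base rate.

Yes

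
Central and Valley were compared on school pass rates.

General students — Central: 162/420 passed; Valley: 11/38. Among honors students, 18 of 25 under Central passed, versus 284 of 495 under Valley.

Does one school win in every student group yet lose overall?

General: Central 162/420 = 38.6%, Valley 11/38 = 28.9% → Central
Honors: Central 18/25 = 72.0%, Valley 284/495 = 57.4% → Central
Overall: Central 180/445 = 40.4%, Valley 295/533 = 55.3% → Valley
Central wins each student group but Valley wins overall — the comparison reverses. Central's students skew toward general, which has a lower base rate.

Yes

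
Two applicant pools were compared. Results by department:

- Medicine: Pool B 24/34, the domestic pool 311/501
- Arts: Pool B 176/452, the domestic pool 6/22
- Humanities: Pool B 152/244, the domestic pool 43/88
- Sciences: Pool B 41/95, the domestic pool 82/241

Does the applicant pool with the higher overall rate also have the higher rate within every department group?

No

Medicine: Pool B 24/34 = 70.6%, the domestic pool 311/501 = 62.1% → Pool B
Arts: Pool B 176/452 = 38.9%, the domestic pool 6/22 = 27.3% → Pool B
Humanities: Pool B 152/244 = 62.3%, the domestic pool 43/88 = 48.9% → Pool B
Sciences: Pool B 41/95 = 43.2%, the domestic pool 82/241 = 34.0% → Pool B
Overall: Pool B 393/825 = 47.6%, the domestic pool 442/852 = 51.9% → the domestic pool
Pool B wins each department group but the domestic pool wins overall — the comparison reverses. Pool B's applicants skew toward Arts, which has a lower base rate.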